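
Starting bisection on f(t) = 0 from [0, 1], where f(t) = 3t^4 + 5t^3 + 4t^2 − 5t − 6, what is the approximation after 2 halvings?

0.75

midpoint 0.5: f = -6.6875 < 0 → [0.5, 1]
midpoint 0.75: f = -4.441406 < 0 → [0.75, 1]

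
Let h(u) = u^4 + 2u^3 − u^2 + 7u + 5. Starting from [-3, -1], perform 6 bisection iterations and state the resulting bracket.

[-2.96875, -2.9375]

h(-2) = -13 < 0, so the root lies in [-3, -2]
h(-2.5) = -10.9375 < 0, so the root lies in [-3, -2.5]
h(-2.75) = -6.214844 < 0, so the root lies in [-3, -2.75]
h(-2.875) = -2.5974 < 0, so the root lies in [-3, -2.875]
h(-2.9375) = -0.4282 < 0, so the root lies in [-3, -2.9375]
h(-2.96875) = 0.7526 > 0, so the root lies in [-2.96875, -2.9375]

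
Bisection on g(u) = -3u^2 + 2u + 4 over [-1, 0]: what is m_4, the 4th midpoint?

midpoint -0.5: g = 2.25 > 0 → [-1, -0.5]
midpoint -0.75: g = 0.8125 > 0 → [-1, -0.75]
midpoint -0.875: g = -0.046875 < 0 → [-0.875, -0.75]
midpoint -0.8125: g = 0.3945 > 0 → [-0.875, -0.8125]

-0.8125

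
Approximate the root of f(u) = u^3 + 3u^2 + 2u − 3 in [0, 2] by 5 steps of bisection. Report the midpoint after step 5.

midpoint 1: f = 3 > 0 → [0, 1]
midpoint 0.5: f = -1.125 < 0 → [0.5, 1]
midpoint 0.75: f = 0.609375 > 0 → [0.5, 0.75]
midpoint 0.625: f = -0.334 < 0 → [0.625, 0.75]
midpoint 0.6875: f = 0.1179 > 0 → [0.625, 0.6875]

0.6875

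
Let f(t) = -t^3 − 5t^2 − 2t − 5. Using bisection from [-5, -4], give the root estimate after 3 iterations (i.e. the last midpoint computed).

t = -4.5 gives f = -6.125, negative; keep [-5, -4.5]
t = -4.75 gives f = -1.140625, negative; keep [-5, -4.75]
t = -4.875 gives f = 1.779297, positive; keep [-4.875, -4.75]

-4.875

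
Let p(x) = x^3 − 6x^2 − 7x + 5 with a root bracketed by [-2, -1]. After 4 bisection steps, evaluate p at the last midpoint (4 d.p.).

-0.3064

x = -1.5 gives p = -1.375, negative; keep [-1.5, -1]
x = -1.25 gives p = 2.421875, positive; keep [-1.5, -1.25]
x = -1.375 gives p = 0.681641, positive; keep [-1.5, -1.375]
x = -1.4375 gives p = -0.3064, negative; keep [-1.4375, -1.375]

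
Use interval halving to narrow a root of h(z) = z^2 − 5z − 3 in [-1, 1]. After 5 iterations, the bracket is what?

z = 0 gives h = -3, negative; keep [-1, 0]
z = -0.5 gives h = -0.25, negative; keep [-1, -0.5]
z = -0.75 gives h = 1.3125, positive; keep [-0.75, -0.5]
z = -0.625 gives h = 0.5156, positive; keep [-0.625, -0.5]
z = -0.5625 gives h = 0.1289, positive; keep [-0.5625, -0.5]

[-0.5625, -0.5]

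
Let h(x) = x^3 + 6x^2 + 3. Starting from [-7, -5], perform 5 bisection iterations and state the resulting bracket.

h(-6) = 3 > 0, so the root lies in [-7, -6]
h(-6.5) = -18.125 < 0, so the root lies in [-6.5, -6]
h(-6.25) = -6.765625 < 0, so the root lies in [-6.25, -6]
h(-6.125) = -1.6895 < 0, so the root lies in [-6.125, -6]
h(-6.0625) = 0.7029 > 0, so the root lies in [-6.125, -6.0625]

[-6.125, -6.0625]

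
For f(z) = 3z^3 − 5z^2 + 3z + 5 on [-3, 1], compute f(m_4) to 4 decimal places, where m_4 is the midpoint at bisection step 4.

-1.3281

midpoint -1: f = -6 < 0 → [-1, 1]
midpoint 0: f = 5 > 0 → [-1, 0]
midpoint -0.5: f = 1.875 > 0 → [-1, -0.5]
midpoint -0.75: f = -1.3281 < 0 → [-0.75, -0.5]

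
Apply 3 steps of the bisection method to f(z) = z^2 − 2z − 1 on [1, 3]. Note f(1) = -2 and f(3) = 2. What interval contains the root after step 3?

[2.25, 2.5]

z = 2 gives f = -1, negative; keep [2, 3]
z = 2.5 gives f = 0.25, positive; keep [2, 2.5]
z = 2.25 gives f = -0.4375, negative; keep [2.25, 2.5]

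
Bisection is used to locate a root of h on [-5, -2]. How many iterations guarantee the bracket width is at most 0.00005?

Width after n steps is 3/2^n. Need 2^n ≥ 3/0.00005 = 60000.
2^15 = 32768 < 60000 ≤ 2^16 = 65536, so n = 16.

16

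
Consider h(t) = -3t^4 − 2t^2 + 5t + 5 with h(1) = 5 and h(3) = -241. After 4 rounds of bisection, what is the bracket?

[1.25, 1.375]

m = 2, h(m) = -41 (−); new bracket [1, 2]
m = 1.5, h(m) = -7.1875 (−); new bracket [1, 1.5]
m = 1.25, h(m) = 0.800781 (+); new bracket [1.25, 1.5]
m = 1.375, h(m) = -2.6296 (−); new bracket [1.25, 1.375]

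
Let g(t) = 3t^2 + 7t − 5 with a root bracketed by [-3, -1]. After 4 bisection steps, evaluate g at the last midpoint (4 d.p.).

-0.3281

m = -2, g(m) = -7 (−); new bracket [-3, -2]
m = -2.5, g(m) = -3.75 (−); new bracket [-3, -2.5]
m = -2.75, g(m) = -1.5625 (−); new bracket [-3, -2.75]
m = -2.875, g(m) = -0.3281 (−); new bracket [-3, -2.875]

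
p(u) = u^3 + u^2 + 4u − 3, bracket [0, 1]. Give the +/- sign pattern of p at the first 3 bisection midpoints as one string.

p(0.5) = -0.625 < 0, so the root lies in [0.5, 1]
p(0.75) = 0.984375 > 0, so the root lies in [0.5, 0.75]
p(0.625) = 0.134766 > 0, so the root lies in [0.5, 0.625]

-++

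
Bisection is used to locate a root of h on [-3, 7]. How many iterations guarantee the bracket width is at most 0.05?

8

Width after n steps is 10/2^n. Need 2^n ≥ 10/0.05 = 200.
2^7 = 128 < 200 ≤ 2^8 = 256, so n = 8.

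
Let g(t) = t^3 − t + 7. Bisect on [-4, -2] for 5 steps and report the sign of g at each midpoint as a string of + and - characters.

midpoint -3: g = -17 < 0 → [-3, -2]
midpoint -2.5: g = -6.125 < 0 → [-2.5, -2]
midpoint -2.25: g = -2.140625 < 0 → [-2.25, -2]
midpoint -2.125: g = -0.4707 < 0 → [-2.125, -2]
midpoint -2.0625: g = 0.2888 > 0 → [-2.125, -2.0625]

----+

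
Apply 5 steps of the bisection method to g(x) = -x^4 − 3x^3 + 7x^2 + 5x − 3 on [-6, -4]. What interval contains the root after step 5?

midpoint -5: g = -103 < 0 → [-5, -4]
midpoint -4.5: g = -20.4375 < 0 → [-4.5, -4]
midpoint -4.25: g = 6.230469 > 0 → [-4.5, -4.25]
midpoint -4.375: g = -6.0334 < 0 → [-4.375, -4.25]
midpoint -4.3125: g = 0.3555 > 0 → [-4.375, -4.3125]

[-4.375, -4.3125]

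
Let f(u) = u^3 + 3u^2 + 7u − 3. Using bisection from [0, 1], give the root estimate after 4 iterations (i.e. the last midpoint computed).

midpoint 0.5: f = 1.375 > 0 → [0, 0.5]
midpoint 0.25: f = -1.046875 < 0 → [0.25, 0.5]
midpoint 0.375: f = 0.099609 > 0 → [0.25, 0.375]
midpoint 0.3125: f = -0.489 < 0 → [0.3125, 0.375]

0.3125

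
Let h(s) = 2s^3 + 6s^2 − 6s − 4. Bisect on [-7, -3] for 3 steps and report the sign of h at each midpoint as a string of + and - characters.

m = -5, h(m) = -74 (−); new bracket [-5, -3]
m = -4, h(m) = -12 (−); new bracket [-4, -3]
m = -3.5, h(m) = 4.75 (+); new bracket [-4, -3.5]

--+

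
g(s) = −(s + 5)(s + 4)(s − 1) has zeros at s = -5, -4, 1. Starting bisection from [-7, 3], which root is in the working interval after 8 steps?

1

m = -2, g(m) = 18 (+); new bracket [-2, 3]
m = 0.5, g(m) = 12.375 (+); new bracket [0.5, 3]
m = 1.75, g(m) = -29.109375 (−); new bracket [0.5, 1.75]
m = 1.125, g(m) = -3.9238 (−); new bracket [0.5, 1.125]
m = 0.8125, g(m) = 5.2449 (+); new bracket [0.8125, 1.125]
m = 0.96875, g(m) = 0.9268 (+); new bracket [0.96875, 1.125]
m = 1.046875, g(m) = -1.4305 (−); new bracket [0.96875, 1.046875]
m = 1.0078125, g(m) = -0.235 (−); new bracket [0.96875, 1.0078125]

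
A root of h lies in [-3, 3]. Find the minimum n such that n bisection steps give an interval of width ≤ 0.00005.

17

Width after n steps is 6/2^n. Need 2^n ≥ 6/0.00005 = 120000.
2^16 = 65536 < 120000 ≤ 2^17 = 131072, so n = 17.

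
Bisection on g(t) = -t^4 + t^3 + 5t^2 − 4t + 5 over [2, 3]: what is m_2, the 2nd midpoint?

2.75

m = 2.5, g(m) = 2.8125 (+); new bracket [2.5, 3]
m = 2.75, g(m) = -4.582031 (−); new bracket [2.5, 2.75]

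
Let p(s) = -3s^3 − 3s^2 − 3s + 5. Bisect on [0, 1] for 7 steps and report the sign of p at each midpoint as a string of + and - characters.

+-+++-+

s = 0.5 gives p = 2.375, positive; keep [0.5, 1]
s = 0.75 gives p = -0.203125, negative; keep [0.5, 0.75]
s = 0.625 gives p = 1.220703, positive; keep [0.625, 0.75]
s = 0.6875 gives p = 0.5447, positive; keep [0.6875, 0.75]
s = 0.71875 gives p = 0.18, positive; keep [0.71875, 0.75]
s = 0.734375 gives p = -0.0092, negative; keep [0.71875, 0.734375]
s = 0.7265625 gives p = 0.086, positive; keep [0.7265625, 0.734375]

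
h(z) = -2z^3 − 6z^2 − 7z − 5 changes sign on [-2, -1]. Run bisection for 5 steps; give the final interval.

m = -1.5, h(m) = -1.25 (−); new bracket [-2, -1.5]
m = -1.75, h(m) = -0.40625 (−); new bracket [-2, -1.75]
m = -1.875, h(m) = 0.214844 (+); new bracket [-1.875, -1.75]
m = -1.8125, h(m) = -0.1147 (−); new bracket [-1.875, -1.8125]
m = -1.84375, h(m) = 0.0451 (+); new bracket [-1.84375, -1.8125]

[-1.84375, -1.8125]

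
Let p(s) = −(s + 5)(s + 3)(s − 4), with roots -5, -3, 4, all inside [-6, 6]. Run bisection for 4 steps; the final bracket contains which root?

4

m = 0, p(m) = 60 (+); new bracket [0, 6]
m = 3, p(m) = 48 (+); new bracket [3, 6]
m = 4.5, p(m) = -35.625 (−); new bracket [3, 4.5]
m = 3.75, p(m) = 14.7656 (+); new bracket [3.75, 4.5]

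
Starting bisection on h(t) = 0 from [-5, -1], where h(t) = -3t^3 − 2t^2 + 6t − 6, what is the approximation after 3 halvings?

midpoint -3: h = 39 > 0 → [-3, -1]
midpoint -2: h = -2 < 0 → [-3, -2]
midpoint -2.5: h = 13.375 > 0 → [-2.5, -2]

-2.5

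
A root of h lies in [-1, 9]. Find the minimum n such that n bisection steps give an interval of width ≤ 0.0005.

Width after n steps is 10/2^n. Need 2^n ≥ 10/0.0005 = 20000.
2^14 = 16384 < 20000 ≤ 2^15 = 32768, so n = 15.

15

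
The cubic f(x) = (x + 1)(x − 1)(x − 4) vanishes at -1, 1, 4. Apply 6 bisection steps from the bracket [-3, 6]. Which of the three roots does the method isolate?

4

f(1.5) = -3.125 < 0, so the root lies in [1.5, 6]
f(3.75) = -3.265625 < 0, so the root lies in [3.75, 6]
f(4.875) = 19.919922 > 0, so the root lies in [3.75, 4.875]
f(4.3125) = 5.4993 > 0, so the root lies in [3.75, 4.3125]
f(4.03125) = 0.4766 > 0, so the root lies in [3.75, 4.03125]
f(3.890625) = -1.5462 < 0, so the root lies in [3.890625, 4.03125]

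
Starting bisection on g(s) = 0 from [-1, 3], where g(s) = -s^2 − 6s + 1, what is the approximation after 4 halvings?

g(1) = -6 < 0, so the root lies in [-1, 1]
g(0) = 1 > 0, so the root lies in [0, 1]
g(0.5) = -2.25 < 0, so the root lies in [0, 0.5]
g(0.25) = -0.5625 < 0, so the root lies in [0, 0.25]

0.25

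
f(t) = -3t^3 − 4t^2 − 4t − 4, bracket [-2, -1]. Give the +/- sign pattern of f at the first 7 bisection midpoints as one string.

m = -1.5, f(m) = 3.125 (+); new bracket [-1.5, -1]
m = -1.25, f(m) = 0.609375 (+); new bracket [-1.25, -1]
m = -1.125, f(m) = -0.291016 (−); new bracket [-1.25, -1.125]
m = -1.1875, f(m) = 0.1331 (+); new bracket [-1.1875, -1.125]
m = -1.15625, f(m) = -0.0852 (−); new bracket [-1.1875, -1.15625]
m = -1.171875, f(m) = 0.0223 (+); new bracket [-1.171875, -1.15625]
m = -1.1640625, f(m) = -0.0319 (−); new bracket [-1.171875, -1.1640625]

++-+-+-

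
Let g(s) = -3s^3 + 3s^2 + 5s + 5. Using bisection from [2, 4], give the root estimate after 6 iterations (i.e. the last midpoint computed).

2.15625

m = 3, g(m) = -34 (−); new bracket [2, 3]
m = 2.5, g(m) = -10.625 (−); new bracket [2, 2.5]
m = 2.25, g(m) = -2.734375 (−); new bracket [2, 2.25]
m = 2.125, g(m) = 0.3848 (+); new bracket [2.125, 2.25]
m = 2.1875, g(m) = -1.1096 (−); new bracket [2.125, 2.1875]
m = 2.15625, g(m) = -0.3464 (−); new bracket [2.125, 2.15625]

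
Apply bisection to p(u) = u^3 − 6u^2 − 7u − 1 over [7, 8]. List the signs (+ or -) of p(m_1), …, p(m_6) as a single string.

+++++-

u = 7.5 gives p = 30.875, positive; keep [7, 7.5]
u = 7.25 gives p = 13.953125, positive; keep [7, 7.25]
u = 7.125 gives p = 6.236328, positive; keep [7, 7.125]
u = 7.0625 gives p = 2.5588, positive; keep [7, 7.0625]
u = 7.03125 gives p = 0.7647, positive; keep [7, 7.03125]
u = 7.015625 gives p = -0.1213, negative; keep [7.015625, 7.03125]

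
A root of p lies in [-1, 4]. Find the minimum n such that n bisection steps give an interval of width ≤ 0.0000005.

Width after n steps is 5/2^n. Need 2^n ≥ 5/0.0000005 = 10000000.
2^23 = 8388608 < 10000000 ≤ 2^24 = 16777216, so n = 24.

24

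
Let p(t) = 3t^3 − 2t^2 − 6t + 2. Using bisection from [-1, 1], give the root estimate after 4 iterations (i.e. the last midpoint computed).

midpoint 0: p = 2 > 0 → [0, 1]
midpoint 0.5: p = -1.125 < 0 → [0, 0.5]
midpoint 0.25: p = 0.421875 > 0 → [0.25, 0.5]
midpoint 0.375: p = -0.373 < 0 → [0.25, 0.375]

0.375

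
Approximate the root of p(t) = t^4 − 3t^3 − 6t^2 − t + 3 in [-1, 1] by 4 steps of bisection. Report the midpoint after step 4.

midpoint 0: p = 3 > 0 → [0, 1]
midpoint 0.5: p = 0.6875 > 0 → [0.5, 1]
midpoint 0.75: p = -2.074219 < 0 → [0.5, 0.75]
midpoint 0.625: p = -0.5486 < 0 → [0.5, 0.625]

0.625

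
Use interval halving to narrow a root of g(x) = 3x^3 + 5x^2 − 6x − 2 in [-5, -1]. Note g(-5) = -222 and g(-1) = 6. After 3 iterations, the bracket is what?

[-2.5, -2]

x = -3 gives g = -20, negative; keep [-3, -1]
x = -2 gives g = 6, positive; keep [-3, -2]
x = -2.5 gives g = -2.625, negative; keep [-2.5, -2]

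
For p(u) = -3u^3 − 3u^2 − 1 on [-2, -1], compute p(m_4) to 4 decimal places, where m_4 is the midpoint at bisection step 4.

-0.2068

midpoint -1.5: p = 2.375 > 0 → [-1.5, -1]
midpoint -1.25: p = 0.171875 > 0 → [-1.25, -1]
midpoint -1.125: p = -0.525391 < 0 → [-1.25, -1.125]
midpoint -1.1875: p = -0.2068 < 0 → [-1.25, -1.1875]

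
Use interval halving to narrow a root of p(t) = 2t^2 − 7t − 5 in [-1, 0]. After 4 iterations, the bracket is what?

t = -0.5 gives p = -1, negative; keep [-1, -0.5]
t = -0.75 gives p = 1.375, positive; keep [-0.75, -0.5]
t = -0.625 gives p = 0.15625, positive; keep [-0.625, -0.5]
t = -0.5625 gives p = -0.4297, negative; keep [-0.625, -0.5625]

[-0.625, -0.5625]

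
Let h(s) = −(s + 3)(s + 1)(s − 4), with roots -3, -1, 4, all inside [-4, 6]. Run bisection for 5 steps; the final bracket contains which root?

s = 1 gives h = 24, positive; keep [1, 6]
s = 3.5 gives h = 14.625, positive; keep [3.5, 6]
s = 4.75 gives h = -33.421875, negative; keep [3.5, 4.75]
s = 4.125 gives h = -4.5645, negative; keep [3.5, 4.125]
s = 3.8125 gives h = 6.1472, positive; keep [3.8125, 4.125]

4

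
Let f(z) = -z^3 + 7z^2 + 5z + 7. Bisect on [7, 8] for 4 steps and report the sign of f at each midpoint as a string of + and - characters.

f(7.5) = 16.375 > 0, so the root lies in [7.5, 8]
f(7.75) = 0.703125 > 0, so the root lies in [7.75, 8]
f(7.875) = -7.888672 < 0, so the root lies in [7.75, 7.875]
f(7.8125) = -3.5286 < 0, so the root lies in [7.75, 7.8125]

++--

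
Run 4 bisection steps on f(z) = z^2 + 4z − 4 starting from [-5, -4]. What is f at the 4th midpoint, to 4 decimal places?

m = -4.5, f(m) = -1.75 (−); new bracket [-5, -4.5]
m = -4.75, f(m) = -0.4375 (−); new bracket [-5, -4.75]
m = -4.875, f(m) = 0.265625 (+); new bracket [-4.875, -4.75]
m = -4.8125, f(m) = -0.0898 (−); new bracket [-4.875, -4.8125]

-0.0898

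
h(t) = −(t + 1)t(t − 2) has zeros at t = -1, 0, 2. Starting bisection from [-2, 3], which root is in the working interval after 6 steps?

2

midpoint 0.5: h = 1.125 > 0 → [0.5, 3]
midpoint 1.75: h = 1.203125 > 0 → [1.75, 3]
midpoint 2.375: h = -3.005859 < 0 → [1.75, 2.375]
midpoint 2.0625: h = -0.3948 < 0 → [1.75, 2.0625]
midpoint 1.90625: h = 0.5194 > 0 → [1.90625, 2.0625]
midpoint 1.984375: h = 0.0925 > 0 → [1.984375, 2.0625]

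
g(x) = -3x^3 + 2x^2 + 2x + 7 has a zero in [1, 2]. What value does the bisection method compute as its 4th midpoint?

1.8125

x = 1.5 gives g = 4.375, positive; keep [1.5, 2]
x = 1.75 gives g = 0.546875, positive; keep [1.75, 2]
x = 1.875 gives g = -1.994141, negative; keep [1.75, 1.875]
x = 1.8125 gives g = -0.6677, negative; keep [1.75, 1.8125]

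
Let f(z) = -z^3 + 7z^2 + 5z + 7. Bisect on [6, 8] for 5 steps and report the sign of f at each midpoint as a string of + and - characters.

f(7) = 42 > 0, so the root lies in [7, 8]
f(7.5) = 16.375 > 0, so the root lies in [7.5, 8]
f(7.75) = 0.703125 > 0, so the root lies in [7.75, 8]
f(7.875) = -7.8887 < 0, so the root lies in [7.75, 7.875]
f(7.8125) = -3.5286 < 0, so the root lies in [7.75, 7.8125]

+++--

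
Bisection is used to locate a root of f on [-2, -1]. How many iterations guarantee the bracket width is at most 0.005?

8

Width after n steps is 1/2^n. Need 2^n ≥ 1/0.005 = 200.
2^7 = 128 < 200 ≤ 2^8 = 256, so n = 8.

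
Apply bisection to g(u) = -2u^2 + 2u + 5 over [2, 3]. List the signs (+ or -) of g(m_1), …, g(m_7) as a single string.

m = 2.5, g(m) = -2.5 (−); new bracket [2, 2.5]
m = 2.25, g(m) = -0.625 (−); new bracket [2, 2.25]
m = 2.125, g(m) = 0.21875 (+); new bracket [2.125, 2.25]
m = 2.1875, g(m) = -0.1953 (−); new bracket [2.125, 2.1875]
m = 2.15625, g(m) = 0.0137 (+); new bracket [2.15625, 2.1875]
m = 2.171875, g(m) = -0.0903 (−); new bracket [2.15625, 2.171875]
m = 2.1640625, g(m) = -0.0382 (−); new bracket [2.15625, 2.1640625]

--+-+--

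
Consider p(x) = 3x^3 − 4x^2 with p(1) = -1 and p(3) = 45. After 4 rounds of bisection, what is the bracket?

[1.25, 1.375]

p(2) = 8 > 0, so the root lies in [1, 2]
p(1.5) = 1.125 > 0, so the root lies in [1, 1.5]
p(1.25) = -0.390625 < 0, so the root lies in [1.25, 1.5]
p(1.375) = 0.2363 > 0, so the root lies in [1.25, 1.375]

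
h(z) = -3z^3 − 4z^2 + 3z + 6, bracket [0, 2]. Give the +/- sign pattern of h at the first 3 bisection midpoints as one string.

+--

midpoint 1: h = 2 > 0 → [1, 2]
midpoint 1.5: h = -8.625 < 0 → [1, 1.5]
midpoint 1.25: h = -2.359375 < 0 → [1, 1.25]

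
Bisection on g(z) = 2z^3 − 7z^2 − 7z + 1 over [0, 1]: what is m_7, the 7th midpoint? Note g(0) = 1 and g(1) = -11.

g(0.5) = -4 < 0, so the root lies in [0, 0.5]
g(0.25) = -1.15625 < 0, so the root lies in [0, 0.25]
g(0.125) = 0.019531 > 0, so the root lies in [0.125, 0.25]
g(0.1875) = -0.5454 < 0, so the root lies in [0.125, 0.1875]
g(0.15625) = -0.257 < 0, so the root lies in [0.125, 0.15625]
g(0.140625) = -0.1172 < 0, so the root lies in [0.125, 0.140625]
g(0.1328125) = -0.0485 < 0, so the root lies in [0.125, 0.1328125]

0.1328125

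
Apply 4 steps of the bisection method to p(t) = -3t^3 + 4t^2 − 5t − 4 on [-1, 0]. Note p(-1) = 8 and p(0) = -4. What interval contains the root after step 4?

m = -0.5, p(m) = -0.125 (−); new bracket [-1, -0.5]
m = -0.75, p(m) = 3.265625 (+); new bracket [-0.75, -0.5]
m = -0.625, p(m) = 1.419922 (+); new bracket [-0.625, -0.5]
m = -0.5625, p(m) = 0.6121 (+); new bracket [-0.5625, -0.5]

[-0.5625, -0.5]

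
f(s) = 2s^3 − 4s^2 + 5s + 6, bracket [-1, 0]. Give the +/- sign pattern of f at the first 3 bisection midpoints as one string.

s = -0.5 gives f = 2.25, positive; keep [-1, -0.5]
s = -0.75 gives f = -0.84375, negative; keep [-0.75, -0.5]
s = -0.625 gives f = 0.824219, positive; keep [-0.75, -0.625]

+-+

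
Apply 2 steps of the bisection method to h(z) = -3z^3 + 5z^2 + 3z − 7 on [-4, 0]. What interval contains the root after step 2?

[-2, -1]

m = -2, h(m) = 31 (+); new bracket [-2, 0]
m = -1, h(m) = -2 (−); new bracket [-2, -1]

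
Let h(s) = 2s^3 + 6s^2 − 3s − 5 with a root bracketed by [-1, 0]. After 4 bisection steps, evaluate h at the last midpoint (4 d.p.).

h(-0.5) = -2.25 < 0, so the root lies in [-1, -0.5]
h(-0.75) = -0.21875 < 0, so the root lies in [-1, -0.75]
h(-0.875) = 0.878906 > 0, so the root lies in [-0.875, -0.75]
h(-0.8125) = 0.3257 > 0, so the root lies in [-0.8125, -0.75]

0.3257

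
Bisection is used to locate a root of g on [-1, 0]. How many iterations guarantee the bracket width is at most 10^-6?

Width after n steps is 1/2^n. Need 2^n ≥ 1/10^-6 = 1000000.
2^19 = 524288 < 1000000 ≤ 2^20 = 1048576, so n = 20.

20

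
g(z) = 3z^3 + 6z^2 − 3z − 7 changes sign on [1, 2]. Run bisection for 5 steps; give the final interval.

[1.03125, 1.0625]

midpoint 1.5: g = 12.125 > 0 → [1, 1.5]
midpoint 1.25: g = 4.484375 > 0 → [1, 1.25]
midpoint 1.125: g = 1.490234 > 0 → [1, 1.125]
midpoint 1.0625: g = 0.1843 > 0 → [1, 1.0625]
midpoint 1.03125: g = -0.4228 < 0 → [1.03125, 1.0625]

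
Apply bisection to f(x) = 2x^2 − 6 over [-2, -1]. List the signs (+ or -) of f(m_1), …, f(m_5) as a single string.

-+---

midpoint -1.5: f = -1.5 < 0 → [-2, -1.5]
midpoint -1.75: f = 0.125 > 0 → [-1.75, -1.5]
midpoint -1.625: f = -0.71875 < 0 → [-1.75, -1.625]
midpoint -1.6875: f = -0.3047 < 0 → [-1.75, -1.6875]
midpoint -1.71875: f = -0.0918 < 0 → [-1.75, -1.71875]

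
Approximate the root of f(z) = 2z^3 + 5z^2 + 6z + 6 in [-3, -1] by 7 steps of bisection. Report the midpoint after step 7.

midpoint -2: f = -2 < 0 → [-2, -1]
midpoint -1.5: f = 1.5 > 0 → [-2, -1.5]
midpoint -1.75: f = 0.09375 > 0 → [-2, -1.75]
midpoint -1.875: f = -0.8555 < 0 → [-1.875, -1.75]
midpoint -1.8125: f = -0.3579 < 0 → [-1.8125, -1.75]
midpoint -1.78125: f = -0.1265 < 0 → [-1.78125, -1.75]
midpoint -1.765625: f = -0.015 < 0 → [-1.765625, -1.75]

-1.765625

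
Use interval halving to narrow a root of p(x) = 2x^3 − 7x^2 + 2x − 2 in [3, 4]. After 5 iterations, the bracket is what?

m = 3.5, p(m) = 5 (+); new bracket [3, 3.5]
m = 3.25, p(m) = -0.78125 (−); new bracket [3.25, 3.5]
m = 3.375, p(m) = 1.902344 (+); new bracket [3.25, 3.375]
m = 3.3125, p(m) = 0.5103 (+); new bracket [3.25, 3.3125]
m = 3.28125, p(m) = -0.1479 (−); new bracket [3.28125, 3.3125]

[3.28125, 3.3125]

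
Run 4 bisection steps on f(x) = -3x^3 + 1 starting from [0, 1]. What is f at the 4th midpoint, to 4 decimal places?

midpoint 0.5: f = 0.625 > 0 → [0.5, 1]
midpoint 0.75: f = -0.265625 < 0 → [0.5, 0.75]
midpoint 0.625: f = 0.267578 > 0 → [0.625, 0.75]
midpoint 0.6875: f = 0.0251 > 0 → [0.6875, 0.75]

0.0251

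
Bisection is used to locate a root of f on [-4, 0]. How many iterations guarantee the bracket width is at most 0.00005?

17

Width after n steps is 4/2^n. Need 2^n ≥ 4/0.00005 = 80000.
2^16 = 65536 < 80000 ≤ 2^17 = 131072, so n = 17.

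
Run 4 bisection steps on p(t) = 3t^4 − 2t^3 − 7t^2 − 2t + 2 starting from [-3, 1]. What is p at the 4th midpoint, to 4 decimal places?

1.0430

t = -1 gives p = 2, positive; keep [-1, 1]
t = 0 gives p = 2, positive; keep [0, 1]
t = 0.5 gives p = -0.8125, negative; keep [0, 0.5]
t = 0.25 gives p = 1.043, positive; keep [0.25, 0.5]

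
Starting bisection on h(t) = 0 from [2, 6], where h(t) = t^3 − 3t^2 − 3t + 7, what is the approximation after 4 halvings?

3.25

t = 4 gives h = 11, positive; keep [2, 4]
t = 3 gives h = -2, negative; keep [3, 4]
t = 3.5 gives h = 2.625, positive; keep [3, 3.5]
t = 3.25 gives h = -0.1094, negative; keep [3.25, 3.5]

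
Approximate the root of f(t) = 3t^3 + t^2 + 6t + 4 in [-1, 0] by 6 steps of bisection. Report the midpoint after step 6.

-0.609375

midpoint -0.5: f = 0.875 > 0 → [-1, -0.5]
midpoint -0.75: f = -1.203125 < 0 → [-0.75, -0.5]
midpoint -0.625: f = -0.091797 < 0 → [-0.625, -0.5]
midpoint -0.5625: f = 0.4075 > 0 → [-0.625, -0.5625]
midpoint -0.59375: f = 0.1621 > 0 → [-0.625, -0.59375]
midpoint -0.609375: f = 0.0362 > 0 → [-0.625, -0.609375]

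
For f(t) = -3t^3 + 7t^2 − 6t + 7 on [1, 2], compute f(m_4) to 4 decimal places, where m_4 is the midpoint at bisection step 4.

m = 1.5, f(m) = 3.625 (+); new bracket [1.5, 2]
m = 1.75, f(m) = 1.859375 (+); new bracket [1.75, 2]
m = 1.875, f(m) = 0.583984 (+); new bracket [1.875, 2]
m = 1.9375, f(m) = -0.1672 (−); new bracket [1.875, 1.9375]

-0.1672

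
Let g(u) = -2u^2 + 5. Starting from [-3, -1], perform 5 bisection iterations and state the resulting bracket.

u = -2 gives g = -3, negative; keep [-2, -1]
u = -1.5 gives g = 0.5, positive; keep [-2, -1.5]
u = -1.75 gives g = -1.125, negative; keep [-1.75, -1.5]
u = -1.625 gives g = -0.2812, negative; keep [-1.625, -1.5]
u = -1.5625 gives g = 0.1172, positive; keep [-1.625, -1.5625]

[-1.625, -1.5625]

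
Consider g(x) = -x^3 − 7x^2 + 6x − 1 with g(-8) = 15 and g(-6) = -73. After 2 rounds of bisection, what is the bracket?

m = -7, g(m) = -43 (−); new bracket [-8, -7]
m = -7.5, g(m) = -17.875 (−); new bracket [-8, -7.5]

[-8, -7.5]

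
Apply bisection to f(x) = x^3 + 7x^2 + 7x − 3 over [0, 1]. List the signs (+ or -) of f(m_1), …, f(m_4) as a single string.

f(0.5) = 2.375 > 0, so the root lies in [0, 0.5]
f(0.25) = -0.796875 < 0, so the root lies in [0.25, 0.5]
f(0.375) = 0.662109 > 0, so the root lies in [0.25, 0.375]
f(0.3125) = -0.0984 < 0, so the root lies in [0.3125, 0.375]

+-+-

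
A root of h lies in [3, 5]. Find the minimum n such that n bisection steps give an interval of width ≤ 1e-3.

Width after n steps is 2/2^n. Need 2^n ≥ 2/1e-3 = 2000.
2^10 = 1024 < 2000 ≤ 2^11 = 2048, so n = 11.

11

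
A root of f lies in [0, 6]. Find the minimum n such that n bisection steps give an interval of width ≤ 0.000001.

23

Width after n steps is 6/2^n. Need 2^n ≥ 6/0.000001 = 6000000.
2^22 = 4194304 < 6000000 ≤ 2^23 = 8388608, so n = 23.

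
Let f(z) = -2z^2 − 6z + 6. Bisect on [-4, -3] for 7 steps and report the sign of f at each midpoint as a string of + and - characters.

++--+-+

midpoint -3.5: f = 2.5 > 0 → [-4, -3.5]
midpoint -3.75: f = 0.375 > 0 → [-4, -3.75]
midpoint -3.875: f = -0.78125 < 0 → [-3.875, -3.75]
midpoint -3.8125: f = -0.1953 < 0 → [-3.8125, -3.75]
midpoint -3.78125: f = 0.0918 > 0 → [-3.8125, -3.78125]
midpoint -3.796875: f = -0.0513 < 0 → [-3.796875, -3.78125]
midpoint -3.7890625: f = 0.0204 > 0 → [-3.796875, -3.7890625]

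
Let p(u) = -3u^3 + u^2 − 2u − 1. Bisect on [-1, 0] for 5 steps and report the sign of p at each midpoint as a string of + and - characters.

midpoint -0.5: p = 0.625 > 0 → [-0.5, 0]
midpoint -0.25: p = -0.390625 < 0 → [-0.5, -0.25]
midpoint -0.375: p = 0.048828 > 0 → [-0.375, -0.25]
midpoint -0.3125: p = -0.1858 < 0 → [-0.375, -0.3125]
midpoint -0.34375: p = -0.0725 < 0 → [-0.375, -0.34375]

+-+--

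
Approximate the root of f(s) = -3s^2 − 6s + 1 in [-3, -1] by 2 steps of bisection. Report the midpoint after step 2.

-2.5

m = -2, f(m) = 1 (+); new bracket [-3, -2]
m = -2.5, f(m) = -2.75 (−); new bracket [-2.5, -2]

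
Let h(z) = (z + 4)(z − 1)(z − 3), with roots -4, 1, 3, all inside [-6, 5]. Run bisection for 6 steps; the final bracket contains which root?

-4

midpoint -0.5: h = 18.375 > 0 → [-6, -0.5]
midpoint -3.25: h = 19.921875 > 0 → [-6, -3.25]
midpoint -4.625: h = -26.806641 < 0 → [-4.625, -3.25]
midpoint -3.9375: h = 2.1409 > 0 → [-4.625, -3.9375]
midpoint -4.28125: h = -10.8152 < 0 → [-4.28125, -3.9375]
midpoint -4.109375: h = -3.973 < 0 → [-4.109375, -3.9375]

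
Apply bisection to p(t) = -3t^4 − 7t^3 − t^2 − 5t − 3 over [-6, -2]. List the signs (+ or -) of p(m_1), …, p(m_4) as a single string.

t = -4 gives p = -319, negative; keep [-4, -2]
t = -3 gives p = -51, negative; keep [-3, -2]
t = -2.5 gives p = -4.5625, negative; keep [-2.5, -2]
t = -2.25 gives p = 6.0352, positive; keep [-2.5, -2.25]

---+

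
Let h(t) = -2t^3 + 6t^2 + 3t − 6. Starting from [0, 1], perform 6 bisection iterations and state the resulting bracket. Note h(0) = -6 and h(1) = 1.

[0.875, 0.890625]

m = 0.5, h(m) = -3.25 (−); new bracket [0.5, 1]
m = 0.75, h(m) = -1.21875 (−); new bracket [0.75, 1]
m = 0.875, h(m) = -0.121094 (−); new bracket [0.875, 1]
m = 0.9375, h(m) = 0.438 (+); new bracket [0.875, 0.9375]
m = 0.90625, h(m) = 0.1579 (+); new bracket [0.875, 0.90625]
m = 0.890625, h(m) = 0.0182 (+); new bracket [0.875, 0.890625]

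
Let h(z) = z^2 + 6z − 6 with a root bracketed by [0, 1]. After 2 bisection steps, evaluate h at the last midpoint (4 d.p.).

midpoint 0.5: h = -2.75 < 0 → [0.5, 1]
midpoint 0.75: h = -0.9375 < 0 → [0.75, 1]

-0.9375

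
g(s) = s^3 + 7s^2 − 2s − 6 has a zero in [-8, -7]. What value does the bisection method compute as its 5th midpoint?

-7.15625

m = -7.5, g(m) = -19.125 (−); new bracket [-7.5, -7]
m = -7.25, g(m) = -4.640625 (−); new bracket [-7.25, -7]
m = -7.125, g(m) = 1.904297 (+); new bracket [-7.25, -7.125]
m = -7.1875, g(m) = -1.3113 (−); new bracket [-7.1875, -7.125]
m = -7.15625, g(m) = 0.3106 (+); new bracket [-7.1875, -7.15625]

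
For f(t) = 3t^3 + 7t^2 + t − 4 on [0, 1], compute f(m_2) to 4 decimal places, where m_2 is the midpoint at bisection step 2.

midpoint 0.5: f = -1.375 < 0 → [0.5, 1]
midpoint 0.75: f = 1.953125 > 0 → [0.5, 0.75]

1.9531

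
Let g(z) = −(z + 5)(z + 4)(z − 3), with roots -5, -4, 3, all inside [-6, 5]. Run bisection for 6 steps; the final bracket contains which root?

3

g(-0.5) = 55.125 > 0, so the root lies in [-0.5, 5]
g(2.25) = 33.984375 > 0, so the root lies in [2.25, 5]
g(3.625) = -41.103516 < 0, so the root lies in [2.25, 3.625]
g(2.9375) = 3.4417 > 0, so the root lies in [2.9375, 3.625]
g(3.28125) = -16.9588 < 0, so the root lies in [2.9375, 3.28125]
g(3.109375) = -6.3058 < 0, so the root lies in [2.9375, 3.109375]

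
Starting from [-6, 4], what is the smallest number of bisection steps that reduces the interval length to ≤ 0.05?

Width after n steps is 10/2^n. Need 2^n ≥ 10/0.05 = 200.
2^7 = 128 < 200 ≤ 2^8 = 256, so n = 8.

8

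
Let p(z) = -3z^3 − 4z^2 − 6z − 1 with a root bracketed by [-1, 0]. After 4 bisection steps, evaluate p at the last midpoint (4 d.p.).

z = -0.5 gives p = 1.375, positive; keep [-0.5, 0]
z = -0.25 gives p = 0.296875, positive; keep [-0.25, 0]
z = -0.125 gives p = -0.306641, negative; keep [-0.25, -0.125]
z = -0.1875 gives p = 0.0042, positive; keep [-0.1875, -0.125]

0.0042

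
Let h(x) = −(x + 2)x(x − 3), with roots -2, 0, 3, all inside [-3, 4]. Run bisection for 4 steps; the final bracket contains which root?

m = 0.5, h(m) = 3.125 (+); new bracket [0.5, 4]
m = 2.25, h(m) = 7.171875 (+); new bracket [2.25, 4]
m = 3.125, h(m) = -2.001953 (−); new bracket [2.25, 3.125]
m = 2.6875, h(m) = 3.9368 (+); new bracket [2.6875, 3.125]

3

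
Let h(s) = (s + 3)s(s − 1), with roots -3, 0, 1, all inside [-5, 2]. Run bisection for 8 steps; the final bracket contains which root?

s = -1.5 gives h = 5.625, positive; keep [-5, -1.5]
s = -3.25 gives h = -3.453125, negative; keep [-3.25, -1.5]
s = -2.375 gives h = 5.009766, positive; keep [-3.25, -2.375]
s = -2.8125 gives h = 2.0105, positive; keep [-3.25, -2.8125]
s = -3.03125 gives h = -0.3819, negative; keep [-3.03125, -2.8125]
s = -2.921875 gives h = 0.8953, positive; keep [-3.03125, -2.921875]
s = -2.9765625 gives h = 0.2774, positive; keep [-3.03125, -2.9765625]
s = -3.00390625 gives h = -0.047, negative; keep [-3.00390625, -2.9765625]

-3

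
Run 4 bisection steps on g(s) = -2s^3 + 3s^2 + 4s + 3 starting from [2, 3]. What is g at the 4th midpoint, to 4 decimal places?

-0.7036

g(2.5) = 0.5 > 0, so the root lies in [2.5, 3]
g(2.75) = -4.90625 < 0, so the root lies in [2.5, 2.75]
g(2.625) = -2.003906 < 0, so the root lies in [2.5, 2.625]
g(2.5625) = -0.7036 < 0, so the root lies in [2.5, 2.5625]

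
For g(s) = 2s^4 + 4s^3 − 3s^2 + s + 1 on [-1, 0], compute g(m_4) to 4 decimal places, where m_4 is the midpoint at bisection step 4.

-0.2734

midpoint -0.5: g = -0.625 < 0 → [-0.5, 0]
midpoint -0.25: g = 0.507812 > 0 → [-0.5, -0.25]
midpoint -0.375: g = 0.031738 > 0 → [-0.5, -0.375]
midpoint -0.4375: g = -0.2734 < 0 → [-0.4375, -0.375]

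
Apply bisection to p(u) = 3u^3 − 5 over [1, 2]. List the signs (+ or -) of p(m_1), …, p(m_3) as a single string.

midpoint 1.5: p = 5.125 > 0 → [1, 1.5]
midpoint 1.25: p = 0.859375 > 0 → [1, 1.25]
midpoint 1.125: p = -0.728516 < 0 → [1.125, 1.25]

++-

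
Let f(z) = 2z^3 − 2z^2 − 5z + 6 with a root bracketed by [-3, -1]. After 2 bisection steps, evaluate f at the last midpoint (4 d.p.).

2.2500

midpoint -2: f = -8 < 0 → [-2, -1]
midpoint -1.5: f = 2.25 > 0 → [-2, -1.5]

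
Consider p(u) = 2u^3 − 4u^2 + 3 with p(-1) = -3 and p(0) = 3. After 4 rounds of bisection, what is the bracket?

[-0.75, -0.6875]

u = -0.5 gives p = 1.75, positive; keep [-1, -0.5]
u = -0.75 gives p = -0.09375, negative; keep [-0.75, -0.5]
u = -0.625 gives p = 0.949219, positive; keep [-0.75, -0.625]
u = -0.6875 gives p = 0.4595, positive; keep [-0.75, -0.6875]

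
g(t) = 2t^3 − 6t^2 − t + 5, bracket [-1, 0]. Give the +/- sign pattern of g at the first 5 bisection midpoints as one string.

++-++

m = -0.5, g(m) = 3.75 (+); new bracket [-1, -0.5]
m = -0.75, g(m) = 1.53125 (+); new bracket [-1, -0.75]
m = -0.875, g(m) = -0.058594 (−); new bracket [-0.875, -0.75]
m = -0.8125, g(m) = 0.7788 (+); new bracket [-0.875, -0.8125]
m = -0.84375, g(m) = 0.3709 (+); new bracket [-0.875, -0.84375]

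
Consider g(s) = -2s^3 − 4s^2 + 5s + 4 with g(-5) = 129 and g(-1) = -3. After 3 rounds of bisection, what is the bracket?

g(-3) = 7 > 0, so the root lies in [-3, -1]
g(-2) = -6 < 0, so the root lies in [-3, -2]
g(-2.5) = -2.25 < 0, so the root lies in [-3, -2.5]

[-3, -2.5]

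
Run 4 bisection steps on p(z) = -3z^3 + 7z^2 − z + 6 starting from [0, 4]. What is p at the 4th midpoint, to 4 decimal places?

p(2) = 8 > 0, so the root lies in [2, 4]
p(3) = -15 < 0, so the root lies in [2, 3]
p(2.5) = 0.375 > 0, so the root lies in [2.5, 3]
p(2.75) = -6.2031 < 0, so the root lies in [2.5, 2.75]

-6.2031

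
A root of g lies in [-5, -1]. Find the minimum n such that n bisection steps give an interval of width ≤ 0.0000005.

Width after n steps is 4/2^n. Need 2^n ≥ 4/0.0000005 = 8000000.
2^22 = 4194304 < 8000000 ≤ 2^23 = 8388608, so n = 23.

23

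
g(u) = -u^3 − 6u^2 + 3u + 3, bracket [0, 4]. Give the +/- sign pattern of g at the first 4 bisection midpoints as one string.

--++

m = 2, g(m) = -23 (−); new bracket [0, 2]
m = 1, g(m) = -1 (−); new bracket [0, 1]
m = 0.5, g(m) = 2.875 (+); new bracket [0.5, 1]
m = 0.75, g(m) = 1.4531 (+); new bracket [0.75, 1]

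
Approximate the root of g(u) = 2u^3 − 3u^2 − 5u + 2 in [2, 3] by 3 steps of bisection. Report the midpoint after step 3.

g(2.5) = 2 > 0, so the root lies in [2, 2.5]
g(2.25) = -1.65625 < 0, so the root lies in [2.25, 2.5]
g(2.375) = -0.003906 < 0, so the root lies in [2.375, 2.5]

2.375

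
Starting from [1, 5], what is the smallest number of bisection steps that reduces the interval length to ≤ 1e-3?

Width after n steps is 4/2^n. Need 2^n ≥ 4/1e-3 = 4000.
2^11 = 2048 < 4000 ≤ 2^12 = 4096, so n = 12.

12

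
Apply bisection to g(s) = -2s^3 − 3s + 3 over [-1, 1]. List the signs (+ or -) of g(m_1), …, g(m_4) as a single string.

m = 0, g(m) = 3 (+); new bracket [0, 1]
m = 0.5, g(m) = 1.25 (+); new bracket [0.5, 1]
m = 0.75, g(m) = -0.09375 (−); new bracket [0.5, 0.75]
m = 0.625, g(m) = 0.6367 (+); new bracket [0.625, 0.75]

++-+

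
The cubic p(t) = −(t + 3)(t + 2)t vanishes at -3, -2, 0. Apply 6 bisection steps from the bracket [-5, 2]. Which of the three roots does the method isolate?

0

midpoint -1.5: p = 1.125 > 0 → [-1.5, 2]
midpoint 0.25: p = -1.828125 < 0 → [-1.5, 0.25]
midpoint -0.625: p = 2.041016 > 0 → [-0.625, 0.25]
midpoint -0.1875: p = 0.9558 > 0 → [-0.1875, 0.25]
midpoint 0.03125: p = -0.1924 < 0 → [-0.1875, 0.03125]
midpoint -0.078125: p = 0.4387 > 0 → [-0.078125, 0.03125]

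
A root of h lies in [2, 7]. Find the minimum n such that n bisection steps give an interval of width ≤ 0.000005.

20

Width after n steps is 5/2^n. Need 2^n ≥ 5/0.000005 = 1000000.
2^19 = 524288 < 1000000 ≤ 2^20 = 1048576, so n = 20.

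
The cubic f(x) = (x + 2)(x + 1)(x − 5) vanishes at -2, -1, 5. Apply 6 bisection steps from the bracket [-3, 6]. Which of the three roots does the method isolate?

5

x = 1.5 gives f = -30.625, negative; keep [1.5, 6]
x = 3.75 gives f = -34.140625, negative; keep [3.75, 6]
x = 4.875 gives f = -5.048828, negative; keep [4.875, 6]
x = 5.4375 gives f = 20.947, positive; keep [4.875, 5.4375]
x = 5.15625 gives f = 6.8837, positive; keep [4.875, 5.15625]
x = 5.015625 gives f = 0.6594, positive; keep [4.875, 5.015625]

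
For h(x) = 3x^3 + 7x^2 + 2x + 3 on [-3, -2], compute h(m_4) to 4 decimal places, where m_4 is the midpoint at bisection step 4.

m = -2.5, h(m) = -5.125 (−); new bracket [-2.5, -2]
m = -2.25, h(m) = -0.234375 (−); new bracket [-2.25, -2]
m = -2.125, h(m) = 1.572266 (+); new bracket [-2.25, -2.125]
m = -2.1875, h(m) = 0.7185 (+); new bracket [-2.25, -2.1875]

0.7185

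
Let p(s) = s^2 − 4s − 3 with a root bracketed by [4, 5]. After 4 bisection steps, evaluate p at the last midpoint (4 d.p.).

m = 4.5, p(m) = -0.75 (−); new bracket [4.5, 5]
m = 4.75, p(m) = 0.5625 (+); new bracket [4.5, 4.75]
m = 4.625, p(m) = -0.109375 (−); new bracket [4.625, 4.75]
m = 4.6875, p(m) = 0.2227 (+); new bracket [4.625, 4.6875]

0.2227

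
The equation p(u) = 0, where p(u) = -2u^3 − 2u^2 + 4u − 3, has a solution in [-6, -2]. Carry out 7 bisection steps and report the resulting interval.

m = -4, p(m) = 77 (+); new bracket [-4, -2]
m = -3, p(m) = 21 (+); new bracket [-3, -2]
m = -2.5, p(m) = 5.75 (+); new bracket [-2.5, -2]
m = -2.25, p(m) = 0.6562 (+); new bracket [-2.25, -2]
m = -2.125, p(m) = -1.3398 (−); new bracket [-2.25, -2.125]
m = -2.1875, p(m) = -0.3853 (−); new bracket [-2.25, -2.1875]
m = -2.21875, p(m) = 0.1245 (+); new bracket [-2.21875, -2.1875]

[-2.21875, -2.1875]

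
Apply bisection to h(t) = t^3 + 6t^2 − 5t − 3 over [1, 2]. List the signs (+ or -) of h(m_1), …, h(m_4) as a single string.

t = 1.5 gives h = 6.375, positive; keep [1, 1.5]
t = 1.25 gives h = 2.078125, positive; keep [1, 1.25]
t = 1.125 gives h = 0.392578, positive; keep [1, 1.125]
t = 1.0625 gives h = -0.3396, negative; keep [1.0625, 1.125]

+++-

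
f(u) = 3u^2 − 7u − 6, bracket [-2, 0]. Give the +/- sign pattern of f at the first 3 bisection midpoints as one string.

u = -1 gives f = 4, positive; keep [-1, 0]
u = -0.5 gives f = -1.75, negative; keep [-1, -0.5]
u = -0.75 gives f = 0.9375, positive; keep [-0.75, -0.5]

+-+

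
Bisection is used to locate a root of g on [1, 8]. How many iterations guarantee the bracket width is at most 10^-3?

13

Width after n steps is 7/2^n. Need 2^n ≥ 7/10^-3 = 7000.
2^12 = 4096 < 7000 ≤ 2^13 = 8192, so n = 13.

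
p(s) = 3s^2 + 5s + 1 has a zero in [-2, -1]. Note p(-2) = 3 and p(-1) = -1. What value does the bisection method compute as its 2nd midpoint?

m = -1.5, p(m) = 0.25 (+); new bracket [-1.5, -1]
m = -1.25, p(m) = -0.5625 (−); new bracket [-1.5, -1.25]

-1.25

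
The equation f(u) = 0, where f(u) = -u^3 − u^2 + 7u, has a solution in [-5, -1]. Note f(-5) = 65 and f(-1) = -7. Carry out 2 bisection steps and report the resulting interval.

f(-3) = -3 < 0, so the root lies in [-5, -3]
f(-4) = 20 > 0, so the root lies in [-4, -3]

[-4, -3]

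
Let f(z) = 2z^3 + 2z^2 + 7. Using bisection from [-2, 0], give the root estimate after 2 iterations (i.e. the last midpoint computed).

f(-1) = 7 > 0, so the root lies in [-2, -1]
f(-1.5) = 4.75 > 0, so the root lies in [-2, -1.5]

-1.5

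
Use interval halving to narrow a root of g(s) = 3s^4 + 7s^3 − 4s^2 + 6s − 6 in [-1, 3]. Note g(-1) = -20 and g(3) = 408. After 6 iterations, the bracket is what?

g(1) = 6 > 0, so the root lies in [-1, 1]
g(0) = -6 < 0, so the root lies in [0, 1]
g(0.5) = -2.9375 < 0, so the root lies in [0.5, 1]
g(0.75) = 0.1523 > 0, so the root lies in [0.5, 0.75]
g(0.625) = -1.6458 < 0, so the root lies in [0.625, 0.75]
g(0.6875) = -0.8208 < 0, so the root lies in [0.6875, 0.75]

[0.6875, 0.75]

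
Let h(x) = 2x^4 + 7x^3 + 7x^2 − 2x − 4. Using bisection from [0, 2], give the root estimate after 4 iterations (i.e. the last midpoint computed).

0.625

m = 1, h(m) = 10 (+); new bracket [0, 1]
m = 0.5, h(m) = -2.25 (−); new bracket [0.5, 1]
m = 0.75, h(m) = 2.023438 (+); new bracket [0.5, 0.75]
m = 0.625, h(m) = -0.5015 (−); new bracket [0.625, 0.75]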